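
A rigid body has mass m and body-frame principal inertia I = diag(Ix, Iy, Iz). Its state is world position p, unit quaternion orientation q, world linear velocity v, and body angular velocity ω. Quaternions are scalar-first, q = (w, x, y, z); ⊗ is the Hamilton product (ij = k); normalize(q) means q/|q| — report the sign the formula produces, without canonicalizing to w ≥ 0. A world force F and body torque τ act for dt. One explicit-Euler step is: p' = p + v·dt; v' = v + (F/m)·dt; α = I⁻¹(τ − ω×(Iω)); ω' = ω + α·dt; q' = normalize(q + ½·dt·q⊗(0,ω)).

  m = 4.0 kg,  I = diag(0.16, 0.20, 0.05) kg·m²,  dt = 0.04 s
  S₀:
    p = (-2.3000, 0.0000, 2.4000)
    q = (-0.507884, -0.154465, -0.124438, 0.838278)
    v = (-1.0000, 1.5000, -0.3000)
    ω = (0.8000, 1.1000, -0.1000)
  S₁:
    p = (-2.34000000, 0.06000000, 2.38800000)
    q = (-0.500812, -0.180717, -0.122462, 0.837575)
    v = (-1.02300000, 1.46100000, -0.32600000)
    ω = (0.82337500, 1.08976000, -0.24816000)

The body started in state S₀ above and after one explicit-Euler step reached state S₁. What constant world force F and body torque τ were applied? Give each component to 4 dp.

rate change Δω = (0.02337500, -0.01024000, -0.14816000)
ω₀×(Iω₀) = (0.0165, -0.0088, 0.0352)
applied torque τ = (0.1100, -0.0600, -0.1500)
Δv = v₁−v₀ = (-0.02300000, -0.03900000, -0.02600000)
applied force F = (-2.3000, -3.9000, -2.6000)

F = (-2.3000, -3.9000, -2.6000)
τ = (0.1100, -0.0600, -0.1500)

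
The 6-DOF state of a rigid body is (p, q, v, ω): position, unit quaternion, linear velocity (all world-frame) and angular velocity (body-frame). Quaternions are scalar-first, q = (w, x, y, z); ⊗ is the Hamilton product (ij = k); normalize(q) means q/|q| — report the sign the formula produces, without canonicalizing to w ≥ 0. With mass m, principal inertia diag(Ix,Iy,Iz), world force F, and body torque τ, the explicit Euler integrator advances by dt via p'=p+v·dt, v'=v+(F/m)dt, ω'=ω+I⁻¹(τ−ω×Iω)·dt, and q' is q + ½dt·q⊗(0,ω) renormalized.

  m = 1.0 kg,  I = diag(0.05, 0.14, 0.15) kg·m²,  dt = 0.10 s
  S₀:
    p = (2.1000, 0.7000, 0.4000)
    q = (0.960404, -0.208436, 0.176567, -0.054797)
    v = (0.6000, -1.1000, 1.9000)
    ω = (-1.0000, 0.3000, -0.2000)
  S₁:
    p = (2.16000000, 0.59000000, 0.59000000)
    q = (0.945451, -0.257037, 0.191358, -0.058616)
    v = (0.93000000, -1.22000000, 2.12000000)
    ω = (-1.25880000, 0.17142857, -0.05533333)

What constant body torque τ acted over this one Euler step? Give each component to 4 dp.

τ = (-0.1300, -0.2000, 0.1900)

ω₁ − ω₀ = (-0.25880000, -0.12857143, 0.14466667)
ω₀×(Iω₀) = (-0.0006, -0.0200, -0.0270)
I·α + gyro = (-0.1300, -0.2000, 0.1900)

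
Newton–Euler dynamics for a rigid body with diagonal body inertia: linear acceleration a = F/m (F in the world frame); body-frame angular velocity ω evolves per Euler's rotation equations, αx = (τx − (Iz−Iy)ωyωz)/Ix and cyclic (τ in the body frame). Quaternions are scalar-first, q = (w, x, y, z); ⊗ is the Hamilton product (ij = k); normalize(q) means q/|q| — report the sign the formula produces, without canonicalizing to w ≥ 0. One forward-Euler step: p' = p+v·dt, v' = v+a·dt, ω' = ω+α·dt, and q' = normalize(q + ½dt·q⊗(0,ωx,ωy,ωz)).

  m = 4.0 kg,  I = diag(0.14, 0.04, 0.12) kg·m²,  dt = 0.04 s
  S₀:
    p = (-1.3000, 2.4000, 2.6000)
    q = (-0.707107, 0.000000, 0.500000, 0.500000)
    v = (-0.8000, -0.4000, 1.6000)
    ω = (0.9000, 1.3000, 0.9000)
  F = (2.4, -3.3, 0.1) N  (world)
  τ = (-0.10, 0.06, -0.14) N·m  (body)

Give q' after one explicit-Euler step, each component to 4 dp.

Hamilton product q⊗(0,ω) = (-1.1000000, -0.8363963, -0.4692391, -1.0863963)
q + ½dt·q⊗(0,ω), renormalized = (-0.7286, -0.0167, 0.4903, 0.4780)

q' = (-0.7286, -0.0167, 0.4903, 0.4780)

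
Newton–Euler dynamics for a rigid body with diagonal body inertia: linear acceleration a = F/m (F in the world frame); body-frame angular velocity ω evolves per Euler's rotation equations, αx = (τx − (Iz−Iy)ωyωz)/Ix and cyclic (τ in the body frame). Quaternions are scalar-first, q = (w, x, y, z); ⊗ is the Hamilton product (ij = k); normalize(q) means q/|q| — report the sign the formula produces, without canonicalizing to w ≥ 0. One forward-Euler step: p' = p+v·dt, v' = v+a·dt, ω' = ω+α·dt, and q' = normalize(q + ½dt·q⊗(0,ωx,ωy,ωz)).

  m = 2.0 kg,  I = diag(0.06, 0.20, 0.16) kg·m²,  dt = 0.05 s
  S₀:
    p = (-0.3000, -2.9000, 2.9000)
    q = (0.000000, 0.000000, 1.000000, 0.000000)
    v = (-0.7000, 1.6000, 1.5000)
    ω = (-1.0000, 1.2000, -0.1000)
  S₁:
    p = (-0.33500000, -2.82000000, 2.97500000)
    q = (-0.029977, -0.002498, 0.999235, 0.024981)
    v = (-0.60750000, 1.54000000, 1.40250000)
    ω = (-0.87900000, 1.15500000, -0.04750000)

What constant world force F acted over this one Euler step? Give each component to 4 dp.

velocity change Δv = (0.09250000, -0.06000000, -0.09750000)
applied force F = (3.7000, -2.4000, -3.9000)

F = (3.7000, -2.4000, -3.9000)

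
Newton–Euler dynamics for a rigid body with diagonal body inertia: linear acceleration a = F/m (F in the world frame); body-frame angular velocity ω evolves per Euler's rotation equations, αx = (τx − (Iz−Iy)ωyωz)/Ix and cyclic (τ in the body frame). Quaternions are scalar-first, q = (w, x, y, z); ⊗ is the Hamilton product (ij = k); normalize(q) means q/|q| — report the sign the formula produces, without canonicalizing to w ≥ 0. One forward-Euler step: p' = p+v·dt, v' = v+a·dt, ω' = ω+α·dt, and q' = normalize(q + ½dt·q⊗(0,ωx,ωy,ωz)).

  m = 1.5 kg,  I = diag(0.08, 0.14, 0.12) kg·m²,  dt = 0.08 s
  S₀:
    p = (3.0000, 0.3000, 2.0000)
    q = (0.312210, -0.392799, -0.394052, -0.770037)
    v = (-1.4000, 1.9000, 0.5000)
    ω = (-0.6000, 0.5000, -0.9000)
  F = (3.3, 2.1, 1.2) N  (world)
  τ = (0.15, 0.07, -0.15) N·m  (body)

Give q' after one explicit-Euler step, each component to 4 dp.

q' = (0.2826, -0.3703, -0.3830, -0.7977)

q⊗(0,ω) = (-0.7316867, 0.5523393, 0.2646081, -0.7138197)
q' = normalize(q + ½dt·q⊗(0,ω)) = (0.2826, -0.3703, -0.3830, -0.7977)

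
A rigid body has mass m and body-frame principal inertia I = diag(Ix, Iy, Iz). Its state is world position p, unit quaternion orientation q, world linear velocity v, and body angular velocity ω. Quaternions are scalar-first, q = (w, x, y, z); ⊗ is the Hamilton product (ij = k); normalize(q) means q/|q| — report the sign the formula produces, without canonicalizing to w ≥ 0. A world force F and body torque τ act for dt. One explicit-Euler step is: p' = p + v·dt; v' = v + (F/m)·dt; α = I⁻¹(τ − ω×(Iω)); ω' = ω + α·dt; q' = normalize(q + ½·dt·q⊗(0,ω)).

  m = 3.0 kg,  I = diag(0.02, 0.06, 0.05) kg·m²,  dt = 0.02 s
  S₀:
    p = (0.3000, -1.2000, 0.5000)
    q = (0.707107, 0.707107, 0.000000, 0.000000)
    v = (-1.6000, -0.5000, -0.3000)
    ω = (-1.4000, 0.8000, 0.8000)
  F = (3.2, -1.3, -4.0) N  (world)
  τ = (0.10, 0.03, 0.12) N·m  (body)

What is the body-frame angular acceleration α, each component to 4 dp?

precession coupling ω×(Iω) = (-0.0064, 0.0336, -0.0448)
α = I⁻¹(τ − ω×Iω) = (5.3200, -0.0600, 3.2960)

α = (5.3200, -0.0600, 3.2960)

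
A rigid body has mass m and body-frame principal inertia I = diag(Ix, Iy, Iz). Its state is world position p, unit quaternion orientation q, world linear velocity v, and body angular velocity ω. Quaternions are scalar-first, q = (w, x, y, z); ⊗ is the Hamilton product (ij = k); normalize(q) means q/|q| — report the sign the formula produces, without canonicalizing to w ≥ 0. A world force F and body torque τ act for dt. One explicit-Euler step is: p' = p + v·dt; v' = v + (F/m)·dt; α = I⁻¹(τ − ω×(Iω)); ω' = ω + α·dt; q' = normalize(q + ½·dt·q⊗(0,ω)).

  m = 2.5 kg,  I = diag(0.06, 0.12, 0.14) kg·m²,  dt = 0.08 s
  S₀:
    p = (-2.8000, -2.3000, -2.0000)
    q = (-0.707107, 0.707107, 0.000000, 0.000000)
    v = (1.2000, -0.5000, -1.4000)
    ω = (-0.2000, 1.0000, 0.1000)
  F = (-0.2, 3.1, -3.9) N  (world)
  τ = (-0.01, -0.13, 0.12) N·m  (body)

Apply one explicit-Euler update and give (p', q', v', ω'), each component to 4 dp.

p' = (-2.7040, -2.3400, -2.1120)
q' = (-0.7009, 0.7122, -0.0311, 0.0254)
v' = (1.1936, -0.4008, -1.5248)
ω' = (-0.2160, 0.9123, 0.1754)

precession coupling ω×(Iω) = (0.0020, 0.0016, -0.0120)
(τ − ω×Iω)/I = (-0.2000, -1.0967, 0.9429)
new body rate ω' = (-0.2160, 0.9123, 0.1754)
Hamilton product q⊗(0,ω) = (0.1414214, 0.1414214, -0.7778177, 0.6363963)
updated quaternion q' = (-0.7009, 0.7122, -0.0311, 0.0254)
p' = p + v·dt = (-2.7040, -2.3400, -2.1120)
new velocity v' = (1.1936, -0.4008, -1.5248)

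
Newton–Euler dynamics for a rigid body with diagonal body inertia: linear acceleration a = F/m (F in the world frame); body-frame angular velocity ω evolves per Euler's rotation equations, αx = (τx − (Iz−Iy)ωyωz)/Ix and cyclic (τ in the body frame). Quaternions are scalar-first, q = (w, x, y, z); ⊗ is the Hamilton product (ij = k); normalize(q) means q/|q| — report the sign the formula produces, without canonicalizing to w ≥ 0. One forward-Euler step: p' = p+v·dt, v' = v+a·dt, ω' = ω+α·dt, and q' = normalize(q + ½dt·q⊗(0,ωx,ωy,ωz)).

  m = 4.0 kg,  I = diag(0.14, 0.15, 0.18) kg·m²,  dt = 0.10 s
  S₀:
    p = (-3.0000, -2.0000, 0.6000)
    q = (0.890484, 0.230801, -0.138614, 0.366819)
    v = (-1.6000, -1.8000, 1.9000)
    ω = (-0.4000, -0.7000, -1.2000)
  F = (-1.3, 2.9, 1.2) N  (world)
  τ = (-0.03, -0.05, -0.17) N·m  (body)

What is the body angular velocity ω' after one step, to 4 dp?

ω' = (-0.4394, -0.7205, -1.2960)

ω×(Iω) gyroscopic = (0.0252, -0.0192, 0.0028)
(τ − ω×Iω)/I = (-0.3943, -0.2053, -0.9600)
new body rate ω' = (-0.4394, -0.7205, -1.2960)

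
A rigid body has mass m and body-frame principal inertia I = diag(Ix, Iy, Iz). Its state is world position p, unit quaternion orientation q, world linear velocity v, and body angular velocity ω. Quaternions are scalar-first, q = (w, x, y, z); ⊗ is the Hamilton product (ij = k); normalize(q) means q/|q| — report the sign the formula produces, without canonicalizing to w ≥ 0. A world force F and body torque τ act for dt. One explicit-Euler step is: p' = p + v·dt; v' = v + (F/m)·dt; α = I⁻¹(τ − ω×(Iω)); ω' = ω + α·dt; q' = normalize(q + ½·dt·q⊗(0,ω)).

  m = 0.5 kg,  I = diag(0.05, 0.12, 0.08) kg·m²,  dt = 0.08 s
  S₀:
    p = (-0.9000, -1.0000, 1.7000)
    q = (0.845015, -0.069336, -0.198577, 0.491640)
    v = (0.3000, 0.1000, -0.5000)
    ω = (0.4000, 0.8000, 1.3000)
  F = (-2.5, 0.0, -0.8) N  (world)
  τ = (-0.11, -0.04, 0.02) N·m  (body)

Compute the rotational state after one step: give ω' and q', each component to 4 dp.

ω' = (0.2906, 0.7837, 1.2976)
q' = (0.8253, -0.0817, -0.1597, 0.5355)

α = I⁻¹(τ − ω×Iω) = (-1.3680, -0.2033, -0.0300)
ω' = ω + α·dt = (0.2906, 0.7837, 1.2976)
2q̇ = q⊗(0,ω) = (-0.4525360, -0.3134561, 0.9628048, 1.1224815)
updated quaternion q' = (0.8253, -0.0817, -0.1597, 0.5355)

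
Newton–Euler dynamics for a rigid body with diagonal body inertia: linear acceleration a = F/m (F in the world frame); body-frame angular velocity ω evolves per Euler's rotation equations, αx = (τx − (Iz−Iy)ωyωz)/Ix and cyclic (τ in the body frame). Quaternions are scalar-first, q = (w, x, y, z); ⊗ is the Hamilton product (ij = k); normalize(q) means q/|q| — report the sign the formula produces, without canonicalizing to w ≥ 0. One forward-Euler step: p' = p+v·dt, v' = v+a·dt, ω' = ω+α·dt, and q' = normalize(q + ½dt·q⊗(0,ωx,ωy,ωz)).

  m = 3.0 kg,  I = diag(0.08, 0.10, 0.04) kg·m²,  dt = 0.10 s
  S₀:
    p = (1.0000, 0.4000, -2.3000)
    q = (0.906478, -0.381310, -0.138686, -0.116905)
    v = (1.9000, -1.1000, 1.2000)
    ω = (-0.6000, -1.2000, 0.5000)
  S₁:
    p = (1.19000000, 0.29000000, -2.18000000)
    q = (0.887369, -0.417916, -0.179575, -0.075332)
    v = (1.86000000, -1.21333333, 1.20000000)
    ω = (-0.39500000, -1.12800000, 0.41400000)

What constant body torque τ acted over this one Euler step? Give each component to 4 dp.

τ = (0.2000, 0.0600, -0.0200)

Δω = ω₁−ω₀ = (0.20500000, 0.07200000, -0.08600000)
τ = I·(Δω/dt) + ω₀×(Iω₀) = (0.2000, 0.0600, -0.0200)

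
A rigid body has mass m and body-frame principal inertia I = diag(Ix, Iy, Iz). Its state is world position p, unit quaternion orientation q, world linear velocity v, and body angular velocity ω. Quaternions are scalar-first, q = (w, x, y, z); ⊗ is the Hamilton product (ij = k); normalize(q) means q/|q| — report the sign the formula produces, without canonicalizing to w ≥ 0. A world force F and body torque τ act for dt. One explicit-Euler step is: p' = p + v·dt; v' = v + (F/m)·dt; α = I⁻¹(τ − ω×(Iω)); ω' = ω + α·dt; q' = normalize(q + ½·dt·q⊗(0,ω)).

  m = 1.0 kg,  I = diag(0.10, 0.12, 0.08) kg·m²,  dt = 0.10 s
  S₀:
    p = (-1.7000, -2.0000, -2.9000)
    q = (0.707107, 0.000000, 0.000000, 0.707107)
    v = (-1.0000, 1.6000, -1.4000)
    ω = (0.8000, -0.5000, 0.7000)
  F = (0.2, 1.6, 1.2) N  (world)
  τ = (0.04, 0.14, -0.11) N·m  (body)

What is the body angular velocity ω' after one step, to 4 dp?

ω' = (0.8260, -0.3927, 0.5725)

gyro term ω×Iω = (0.0140, 0.0112, -0.0080)
α = I⁻¹(τ − ω×Iω) = (0.2600, 1.0733, -1.2750)
new body rate ω' = (0.8260, -0.3927, 0.5725)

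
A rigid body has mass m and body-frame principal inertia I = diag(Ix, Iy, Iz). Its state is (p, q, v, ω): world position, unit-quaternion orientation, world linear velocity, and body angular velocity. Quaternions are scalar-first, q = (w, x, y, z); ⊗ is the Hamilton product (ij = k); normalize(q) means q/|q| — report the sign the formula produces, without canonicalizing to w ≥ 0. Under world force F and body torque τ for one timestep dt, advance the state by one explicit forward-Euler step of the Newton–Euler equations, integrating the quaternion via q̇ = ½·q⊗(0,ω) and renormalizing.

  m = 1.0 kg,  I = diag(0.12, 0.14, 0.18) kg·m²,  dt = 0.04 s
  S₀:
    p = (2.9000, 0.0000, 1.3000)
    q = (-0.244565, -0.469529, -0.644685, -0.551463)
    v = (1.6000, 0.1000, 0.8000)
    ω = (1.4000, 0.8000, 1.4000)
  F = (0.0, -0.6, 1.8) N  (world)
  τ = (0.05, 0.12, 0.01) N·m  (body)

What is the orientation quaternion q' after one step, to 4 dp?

q' = (-0.2055, -0.4852, -0.6503, -0.5473)

q⊗(0,ω) = (1.9451368, -0.8037796, -0.3103596, 0.1845448)
q + ½dt·q⊗(0,ω), renormalized = (-0.2055, -0.4852, -0.6503, -0.5473)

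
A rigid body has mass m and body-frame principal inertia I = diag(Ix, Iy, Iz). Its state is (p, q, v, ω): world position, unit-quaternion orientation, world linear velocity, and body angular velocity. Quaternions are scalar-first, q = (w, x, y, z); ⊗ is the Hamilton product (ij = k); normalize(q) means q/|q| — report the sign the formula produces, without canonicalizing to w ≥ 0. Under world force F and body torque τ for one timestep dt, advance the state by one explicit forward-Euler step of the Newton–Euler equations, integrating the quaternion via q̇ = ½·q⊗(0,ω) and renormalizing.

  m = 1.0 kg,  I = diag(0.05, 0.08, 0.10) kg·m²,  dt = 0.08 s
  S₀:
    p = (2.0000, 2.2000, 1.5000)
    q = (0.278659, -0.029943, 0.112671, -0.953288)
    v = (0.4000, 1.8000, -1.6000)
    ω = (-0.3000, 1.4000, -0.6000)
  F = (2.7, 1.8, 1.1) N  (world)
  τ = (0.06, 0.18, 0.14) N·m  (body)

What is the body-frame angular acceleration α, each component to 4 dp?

α = (1.5360, 2.3625, 1.5260)

precession coupling ω×(Iω) = (-0.0168, -0.0090, -0.0126)
angular accel α = (1.5360, 2.3625, 1.5260)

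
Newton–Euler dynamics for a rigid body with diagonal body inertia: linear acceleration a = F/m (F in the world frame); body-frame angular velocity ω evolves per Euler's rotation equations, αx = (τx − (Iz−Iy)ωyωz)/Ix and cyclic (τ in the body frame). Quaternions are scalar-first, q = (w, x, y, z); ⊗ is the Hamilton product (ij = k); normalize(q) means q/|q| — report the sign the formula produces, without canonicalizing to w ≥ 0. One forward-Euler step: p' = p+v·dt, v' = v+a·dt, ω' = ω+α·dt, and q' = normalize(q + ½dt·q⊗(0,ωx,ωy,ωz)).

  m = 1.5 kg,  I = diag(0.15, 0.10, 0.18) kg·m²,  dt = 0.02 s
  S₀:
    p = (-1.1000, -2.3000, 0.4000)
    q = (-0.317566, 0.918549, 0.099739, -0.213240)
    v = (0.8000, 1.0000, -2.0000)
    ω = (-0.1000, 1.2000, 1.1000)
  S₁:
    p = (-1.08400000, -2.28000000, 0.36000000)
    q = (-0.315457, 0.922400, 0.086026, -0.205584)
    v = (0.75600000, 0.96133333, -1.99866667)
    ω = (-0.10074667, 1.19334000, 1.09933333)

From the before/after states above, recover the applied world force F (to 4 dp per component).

F = (-3.3000, -2.9000, 0.1000)

v₁ − v₀ = (-0.04400000, -0.03866667, 0.00133333)
F = m·Δv/dt = (-3.3000, -2.9000, 0.1000)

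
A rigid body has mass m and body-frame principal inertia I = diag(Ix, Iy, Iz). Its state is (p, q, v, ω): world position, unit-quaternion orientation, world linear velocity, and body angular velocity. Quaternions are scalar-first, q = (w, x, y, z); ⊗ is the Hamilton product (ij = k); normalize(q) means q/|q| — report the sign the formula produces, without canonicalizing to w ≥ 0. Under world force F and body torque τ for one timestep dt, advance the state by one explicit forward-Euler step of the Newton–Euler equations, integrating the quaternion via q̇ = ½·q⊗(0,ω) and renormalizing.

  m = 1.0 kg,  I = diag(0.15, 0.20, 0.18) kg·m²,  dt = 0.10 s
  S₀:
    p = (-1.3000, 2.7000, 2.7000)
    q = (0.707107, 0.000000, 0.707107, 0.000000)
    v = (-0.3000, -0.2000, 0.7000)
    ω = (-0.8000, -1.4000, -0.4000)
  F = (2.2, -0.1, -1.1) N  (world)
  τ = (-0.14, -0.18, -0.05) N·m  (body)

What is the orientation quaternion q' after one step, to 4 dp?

q' = (0.7540, -0.0423, 0.6554, 0.0141)

q⊗(0,ω) = (0.9899498, -0.8485284, -0.9899498, 0.2828428)
q' = normalize(q + ½dt·q⊗(0,ω)) = (0.7540, -0.0423, 0.6554, 0.0141)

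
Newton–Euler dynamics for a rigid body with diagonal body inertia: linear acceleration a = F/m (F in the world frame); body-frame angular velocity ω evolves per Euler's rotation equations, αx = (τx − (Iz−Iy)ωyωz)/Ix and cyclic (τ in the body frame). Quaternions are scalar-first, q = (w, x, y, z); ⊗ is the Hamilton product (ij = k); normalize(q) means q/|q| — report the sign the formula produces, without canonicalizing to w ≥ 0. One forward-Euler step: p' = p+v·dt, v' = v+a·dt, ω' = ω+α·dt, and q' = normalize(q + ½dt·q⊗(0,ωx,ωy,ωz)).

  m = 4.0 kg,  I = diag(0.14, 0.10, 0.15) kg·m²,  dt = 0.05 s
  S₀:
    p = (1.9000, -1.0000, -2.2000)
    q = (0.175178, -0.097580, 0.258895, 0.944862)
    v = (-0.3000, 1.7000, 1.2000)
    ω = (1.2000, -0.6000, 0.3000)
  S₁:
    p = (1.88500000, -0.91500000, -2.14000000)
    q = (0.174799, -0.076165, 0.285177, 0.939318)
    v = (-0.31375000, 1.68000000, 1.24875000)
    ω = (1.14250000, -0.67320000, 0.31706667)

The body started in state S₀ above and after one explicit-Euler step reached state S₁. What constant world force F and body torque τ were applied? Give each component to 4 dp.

F = (-1.1000, -1.6000, 3.9000)
τ = (-0.1700, -0.1500, 0.0800)

v₁ − v₀ = (-0.01375000, -0.02000000, 0.04875000)
m·(v₁−v₀)/dt = (-1.1000, -1.6000, 3.9000)
Δω = ω₁−ω₀ = (-0.05750000, -0.07320000, 0.01706667)
I·α + gyro = (-0.1700, -0.1500, 0.0800)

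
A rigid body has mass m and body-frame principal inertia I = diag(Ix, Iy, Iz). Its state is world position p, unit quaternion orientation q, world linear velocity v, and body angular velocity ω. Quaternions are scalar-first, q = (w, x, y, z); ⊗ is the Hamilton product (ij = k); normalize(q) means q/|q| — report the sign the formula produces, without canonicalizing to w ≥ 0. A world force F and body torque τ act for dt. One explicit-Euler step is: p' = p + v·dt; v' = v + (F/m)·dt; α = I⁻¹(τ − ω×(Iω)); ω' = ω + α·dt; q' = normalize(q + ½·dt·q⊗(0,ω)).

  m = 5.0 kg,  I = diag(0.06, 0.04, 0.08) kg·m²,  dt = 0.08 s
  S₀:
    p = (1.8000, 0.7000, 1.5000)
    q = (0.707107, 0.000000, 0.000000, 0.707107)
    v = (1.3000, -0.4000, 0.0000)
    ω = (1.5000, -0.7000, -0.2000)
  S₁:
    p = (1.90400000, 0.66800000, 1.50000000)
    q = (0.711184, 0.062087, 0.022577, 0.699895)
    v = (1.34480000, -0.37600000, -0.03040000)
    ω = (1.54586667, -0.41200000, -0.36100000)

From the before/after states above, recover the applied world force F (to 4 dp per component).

v₁ − v₀ = (0.04480000, 0.02400000, -0.03040000)
m·(v₁−v₀)/dt = (2.8000, 1.5000, -1.9000)

F = (2.8000, 1.5000, -1.9000)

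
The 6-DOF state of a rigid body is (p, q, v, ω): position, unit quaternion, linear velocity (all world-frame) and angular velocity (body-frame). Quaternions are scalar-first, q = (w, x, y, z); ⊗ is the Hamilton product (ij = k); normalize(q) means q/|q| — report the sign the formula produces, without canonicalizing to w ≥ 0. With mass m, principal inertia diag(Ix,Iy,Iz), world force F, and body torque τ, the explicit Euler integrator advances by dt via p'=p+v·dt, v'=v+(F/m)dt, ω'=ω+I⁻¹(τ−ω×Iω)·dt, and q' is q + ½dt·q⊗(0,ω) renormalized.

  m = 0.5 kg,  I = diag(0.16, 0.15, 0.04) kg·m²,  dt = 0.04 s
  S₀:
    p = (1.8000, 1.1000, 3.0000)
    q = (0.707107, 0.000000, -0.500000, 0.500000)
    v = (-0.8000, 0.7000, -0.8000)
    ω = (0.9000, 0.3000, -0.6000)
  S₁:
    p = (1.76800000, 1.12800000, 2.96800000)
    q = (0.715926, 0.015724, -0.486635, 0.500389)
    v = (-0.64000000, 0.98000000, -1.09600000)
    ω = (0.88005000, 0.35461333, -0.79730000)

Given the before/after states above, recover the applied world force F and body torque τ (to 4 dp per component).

F = (2.0000, 3.5000, -3.7000)
τ = (-0.0600, 0.1400, -0.2000)

velocity change Δv = (0.16000000, 0.28000000, -0.29600000)
m·(v₁−v₀)/dt = (2.0000, 3.5000, -3.7000)
rate change Δω = (-0.01995000, 0.05461333, -0.19730000)
applied torque τ = (-0.0600, 0.1400, -0.2000)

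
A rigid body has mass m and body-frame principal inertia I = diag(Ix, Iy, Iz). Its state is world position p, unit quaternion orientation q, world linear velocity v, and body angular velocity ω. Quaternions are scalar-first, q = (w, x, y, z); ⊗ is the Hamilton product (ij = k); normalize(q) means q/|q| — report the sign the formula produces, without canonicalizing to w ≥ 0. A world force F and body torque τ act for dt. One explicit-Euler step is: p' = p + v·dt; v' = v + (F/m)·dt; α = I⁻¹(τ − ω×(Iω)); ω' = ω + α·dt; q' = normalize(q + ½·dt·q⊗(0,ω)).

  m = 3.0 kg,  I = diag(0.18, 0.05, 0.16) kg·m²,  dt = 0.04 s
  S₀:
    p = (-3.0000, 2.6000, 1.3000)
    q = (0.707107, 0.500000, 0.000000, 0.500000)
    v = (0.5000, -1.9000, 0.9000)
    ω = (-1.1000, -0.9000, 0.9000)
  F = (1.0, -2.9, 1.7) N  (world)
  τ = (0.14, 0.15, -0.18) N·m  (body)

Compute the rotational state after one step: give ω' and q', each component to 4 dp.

α = I⁻¹(τ − ω×Iω) = (1.2728, 3.3960, -0.3206)
ω' = ω + α·dt = (-1.0491, -0.7642, 0.8872)
q⊗(0,ω) = (0.1000000, -0.3278177, -1.6363963, 0.1863963)
q + ½dt·q⊗(0,ω), renormalized = (0.7087, 0.4932, -0.0327, 0.5034)

ω' = (-1.0491, -0.7642, 0.8872)
q' = (0.7087, 0.4932, -0.0327, 0.5034)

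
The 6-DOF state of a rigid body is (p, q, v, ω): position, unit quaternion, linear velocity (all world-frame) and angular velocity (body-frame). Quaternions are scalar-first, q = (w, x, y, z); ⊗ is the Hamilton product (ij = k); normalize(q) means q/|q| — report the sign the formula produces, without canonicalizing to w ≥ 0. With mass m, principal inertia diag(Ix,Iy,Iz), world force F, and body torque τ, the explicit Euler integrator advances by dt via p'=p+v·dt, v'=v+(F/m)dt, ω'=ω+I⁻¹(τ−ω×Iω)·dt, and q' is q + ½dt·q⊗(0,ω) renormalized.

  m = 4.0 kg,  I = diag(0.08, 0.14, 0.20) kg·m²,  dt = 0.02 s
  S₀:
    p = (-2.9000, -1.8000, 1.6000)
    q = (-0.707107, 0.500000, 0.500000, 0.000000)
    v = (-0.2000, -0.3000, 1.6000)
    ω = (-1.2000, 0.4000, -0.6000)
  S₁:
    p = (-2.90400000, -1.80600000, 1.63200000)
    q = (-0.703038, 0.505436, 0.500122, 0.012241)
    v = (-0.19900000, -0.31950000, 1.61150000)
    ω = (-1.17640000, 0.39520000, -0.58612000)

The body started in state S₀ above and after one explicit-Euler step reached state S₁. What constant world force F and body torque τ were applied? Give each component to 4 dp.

F = (0.2000, -3.9000, 2.3000)
τ = (0.0800, -0.1200, 0.1100)

Δω = ω₁−ω₀ = (0.02360000, -0.00480000, 0.01388000)
precession coupling = (-0.0144, -0.0864, -0.0288)
applied torque τ = (0.0800, -0.1200, 0.1100)
velocity change Δv = (0.00100000, -0.01950000, 0.01150000)
F = m·Δv/dt = (0.2000, -3.9000, 2.3000)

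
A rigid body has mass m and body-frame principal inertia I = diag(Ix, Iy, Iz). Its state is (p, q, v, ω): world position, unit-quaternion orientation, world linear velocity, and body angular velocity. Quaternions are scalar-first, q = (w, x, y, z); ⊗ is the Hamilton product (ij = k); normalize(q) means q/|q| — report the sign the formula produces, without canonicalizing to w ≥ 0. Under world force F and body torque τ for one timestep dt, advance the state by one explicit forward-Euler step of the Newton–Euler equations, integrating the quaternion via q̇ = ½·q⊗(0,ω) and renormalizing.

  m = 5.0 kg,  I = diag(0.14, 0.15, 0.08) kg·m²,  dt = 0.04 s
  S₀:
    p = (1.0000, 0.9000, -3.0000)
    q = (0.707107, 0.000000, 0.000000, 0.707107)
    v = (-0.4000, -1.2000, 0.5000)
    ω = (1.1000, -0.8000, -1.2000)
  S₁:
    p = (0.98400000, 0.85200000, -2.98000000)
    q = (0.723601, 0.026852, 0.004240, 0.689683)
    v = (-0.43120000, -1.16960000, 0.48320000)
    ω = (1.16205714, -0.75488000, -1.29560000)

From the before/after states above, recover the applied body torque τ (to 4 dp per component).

ω₁ − ω₀ = (0.06205714, 0.04512000, -0.09560000)
I·α + gyro = (0.1500, 0.0900, -0.2000)

τ = (0.1500, 0.0900, -0.2000)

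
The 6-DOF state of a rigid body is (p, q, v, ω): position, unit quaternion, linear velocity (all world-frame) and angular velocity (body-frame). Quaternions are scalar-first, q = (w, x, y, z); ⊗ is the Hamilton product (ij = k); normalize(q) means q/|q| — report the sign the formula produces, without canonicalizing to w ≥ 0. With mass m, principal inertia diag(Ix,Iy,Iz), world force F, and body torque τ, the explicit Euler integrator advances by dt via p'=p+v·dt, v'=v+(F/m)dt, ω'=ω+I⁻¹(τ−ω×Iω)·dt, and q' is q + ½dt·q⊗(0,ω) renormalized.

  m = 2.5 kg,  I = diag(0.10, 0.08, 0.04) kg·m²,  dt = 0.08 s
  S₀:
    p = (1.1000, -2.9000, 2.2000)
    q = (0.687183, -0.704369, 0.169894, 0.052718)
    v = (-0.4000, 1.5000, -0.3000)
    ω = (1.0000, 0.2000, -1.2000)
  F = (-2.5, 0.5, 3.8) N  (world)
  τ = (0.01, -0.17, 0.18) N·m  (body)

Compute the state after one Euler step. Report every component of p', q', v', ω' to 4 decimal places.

a = F/m = (-1.0000, 0.2000, 1.5200)
new position p' = (1.0680, -2.7800, 2.1760)
new velocity v' = (-0.4800, 1.5160, -0.1784)
gyro term ω×Iω = (0.0096, -0.0720, -0.0040)
(τ − ω×Iω)/I = (0.0040, -1.2250, 4.6000)
ω' = ω + α·dt = (1.0003, 0.1020, -0.8320)
Hamilton product q⊗(0,ω) = (0.7336518, 0.4727666, -0.6550882, -1.1353874)
q' = normalize(q + ½dt·q⊗(0,ω)) = (0.7151, -0.6841, 0.1434, 0.0073)

p' = (1.0680, -2.7800, 2.1760)
q' = (0.7151, -0.6841, 0.1434, 0.0073)
v' = (-0.4800, 1.5160, -0.1784)
ω' = (1.0003, 0.1020, -0.8320)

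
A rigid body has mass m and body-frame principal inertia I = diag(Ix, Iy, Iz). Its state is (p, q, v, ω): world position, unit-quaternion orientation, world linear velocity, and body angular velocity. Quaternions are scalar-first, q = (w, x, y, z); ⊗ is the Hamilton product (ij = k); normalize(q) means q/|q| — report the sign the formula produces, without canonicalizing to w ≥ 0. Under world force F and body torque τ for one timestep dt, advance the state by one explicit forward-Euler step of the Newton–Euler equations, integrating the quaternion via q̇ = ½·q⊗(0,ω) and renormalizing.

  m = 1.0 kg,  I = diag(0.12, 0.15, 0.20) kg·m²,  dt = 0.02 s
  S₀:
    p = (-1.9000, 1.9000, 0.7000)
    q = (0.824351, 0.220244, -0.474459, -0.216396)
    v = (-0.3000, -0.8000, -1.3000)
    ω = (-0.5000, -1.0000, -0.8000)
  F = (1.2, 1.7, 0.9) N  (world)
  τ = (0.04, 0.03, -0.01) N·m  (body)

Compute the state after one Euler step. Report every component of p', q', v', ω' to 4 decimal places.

p' = (-1.9060, 1.8840, 0.6740)
q' = (0.8189, 0.2177, -0.4798, -0.2275)
v' = (-0.2760, -0.7660, -1.2820)
ω' = (-0.5000, -0.9917, -0.8025)

(τ − ω×Iω)/I = (0.0000, 0.4133, -0.1250)
ω + α·dt = (-0.5000, -0.9917, -0.8025)
Hamilton product q⊗(0,ω) = (-0.5374538, -0.2490043, -0.5399578, -1.1169543)
q + ½dt·q⊗(0,ω), renormalized = (0.8189, 0.2177, -0.4798, -0.2275)
a = F/m = (1.2000, 1.7000, 0.9000)
new position p' = (-1.9060, 1.8840, 0.6740)
new velocity v' = (-0.2760, -0.7660, -1.2820)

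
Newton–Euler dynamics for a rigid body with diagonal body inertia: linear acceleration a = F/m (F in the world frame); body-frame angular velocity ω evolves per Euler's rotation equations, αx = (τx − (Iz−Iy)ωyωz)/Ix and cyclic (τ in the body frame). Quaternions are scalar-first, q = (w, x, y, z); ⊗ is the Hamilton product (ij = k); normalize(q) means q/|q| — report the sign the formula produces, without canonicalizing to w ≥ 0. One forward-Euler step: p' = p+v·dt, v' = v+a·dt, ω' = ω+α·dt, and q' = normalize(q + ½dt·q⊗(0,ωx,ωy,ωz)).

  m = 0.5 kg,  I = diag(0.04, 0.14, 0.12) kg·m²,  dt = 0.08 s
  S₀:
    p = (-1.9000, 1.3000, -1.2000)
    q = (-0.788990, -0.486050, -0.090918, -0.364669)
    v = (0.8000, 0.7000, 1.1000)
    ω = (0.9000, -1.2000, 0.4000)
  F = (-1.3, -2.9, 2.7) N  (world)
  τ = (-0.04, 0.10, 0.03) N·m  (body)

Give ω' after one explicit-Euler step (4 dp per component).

ω' = (0.8008, -1.1264, 0.4920)

α = I⁻¹(τ − ω×Iω) = (-1.2400, 0.9200, 1.1500)
new body rate ω' = (0.8008, -1.1264, 0.4920)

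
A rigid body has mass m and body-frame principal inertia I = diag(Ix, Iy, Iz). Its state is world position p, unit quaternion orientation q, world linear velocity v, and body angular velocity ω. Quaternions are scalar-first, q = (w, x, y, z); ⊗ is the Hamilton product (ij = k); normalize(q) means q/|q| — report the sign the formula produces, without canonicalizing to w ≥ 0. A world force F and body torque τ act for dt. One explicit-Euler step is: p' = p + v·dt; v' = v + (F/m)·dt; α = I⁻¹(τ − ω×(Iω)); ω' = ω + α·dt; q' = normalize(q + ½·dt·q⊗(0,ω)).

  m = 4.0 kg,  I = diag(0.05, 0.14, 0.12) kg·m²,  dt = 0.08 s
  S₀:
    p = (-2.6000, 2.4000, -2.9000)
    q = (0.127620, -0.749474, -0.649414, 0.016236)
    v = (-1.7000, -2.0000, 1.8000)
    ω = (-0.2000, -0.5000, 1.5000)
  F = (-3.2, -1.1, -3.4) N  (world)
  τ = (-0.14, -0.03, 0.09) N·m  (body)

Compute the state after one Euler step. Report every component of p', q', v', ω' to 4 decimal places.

p' = (-2.7360, 2.2400, -2.7560)
q' = (0.1074, -0.7875, -0.6059, 0.0336)
v' = (-1.7640, -2.0220, 1.7320)
ω' = (-0.4480, -0.5291, 1.5540)

ω×(Iω) gyroscopic = (0.0150, 0.0210, 0.0090)
angular accel α = (-3.1000, -0.3643, 0.6750)
ω + α·dt = (-0.4480, -0.5291, 1.5540)
Hamilton product q⊗(0,ω) = (-0.4989558, -0.9915270, 1.0571538, 0.4362842)
q + ½dt·q⊗(0,ω), renormalized = (0.1074, -0.7875, -0.6059, 0.0336)
linear accel F/m = (-0.8000, -0.2750, -0.8500)
p' = p + v·dt = (-2.7360, 2.2400, -2.7560)
v + (F/m)dt = (-1.7640, -2.0220, 1.7320)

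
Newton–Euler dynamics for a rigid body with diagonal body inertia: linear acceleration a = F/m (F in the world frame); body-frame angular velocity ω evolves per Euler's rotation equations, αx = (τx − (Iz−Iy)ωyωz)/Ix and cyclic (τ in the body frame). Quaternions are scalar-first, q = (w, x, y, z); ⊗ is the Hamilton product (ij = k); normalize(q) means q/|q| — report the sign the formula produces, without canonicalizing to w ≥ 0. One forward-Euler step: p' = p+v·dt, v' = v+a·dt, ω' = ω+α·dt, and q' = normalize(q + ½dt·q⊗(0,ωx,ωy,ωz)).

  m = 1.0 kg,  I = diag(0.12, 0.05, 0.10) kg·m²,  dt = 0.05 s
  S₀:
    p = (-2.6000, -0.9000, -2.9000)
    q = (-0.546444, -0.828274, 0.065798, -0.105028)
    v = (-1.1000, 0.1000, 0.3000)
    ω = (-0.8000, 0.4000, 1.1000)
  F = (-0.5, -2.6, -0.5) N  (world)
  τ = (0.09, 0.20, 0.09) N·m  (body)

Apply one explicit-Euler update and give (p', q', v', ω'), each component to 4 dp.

p' = (-2.6550, -0.8950, -2.8850)
q' = (-0.5604, -0.8140, 0.0852, -0.1269)
v' = (-1.1250, -0.0300, 0.2750)
ω' = (-0.7717, 0.6176, 1.1338)

p' = p + v·dt = (-2.6550, -0.8950, -2.8850)
v + (F/m)dt = (-1.1250, -0.0300, 0.2750)
ω×(Iω) gyroscopic = (0.0220, -0.0176, 0.0224)
angular accel α = (0.5667, 4.3520, 0.6760)
new body rate ω' = (-0.7717, 0.6176, 1.1338)
Hamilton product q⊗(0,ω) = (-0.5734076, 0.5515442, 0.7765462, -0.8797596)
q' = normalize(q + ½dt·q⊗(0,ω)) = (-0.5604, -0.8140, 0.0852, -0.1269)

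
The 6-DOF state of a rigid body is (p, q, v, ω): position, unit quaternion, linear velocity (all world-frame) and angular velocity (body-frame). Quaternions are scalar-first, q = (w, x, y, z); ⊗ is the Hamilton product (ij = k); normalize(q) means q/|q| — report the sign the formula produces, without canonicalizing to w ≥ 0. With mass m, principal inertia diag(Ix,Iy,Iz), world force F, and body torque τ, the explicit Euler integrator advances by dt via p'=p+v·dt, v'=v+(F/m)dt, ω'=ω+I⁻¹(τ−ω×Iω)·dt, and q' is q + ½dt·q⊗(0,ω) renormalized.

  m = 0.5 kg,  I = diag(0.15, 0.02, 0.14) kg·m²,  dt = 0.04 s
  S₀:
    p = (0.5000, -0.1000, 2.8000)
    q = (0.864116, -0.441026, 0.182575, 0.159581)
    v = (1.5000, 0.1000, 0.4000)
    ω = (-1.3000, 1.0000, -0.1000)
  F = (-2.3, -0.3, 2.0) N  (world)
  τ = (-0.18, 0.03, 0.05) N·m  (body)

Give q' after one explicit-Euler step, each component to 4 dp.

q' = (0.8489, -0.4668, 0.1947, 0.1537)

2q̇ = q⊗(0,ω) = (-0.7399507, -1.3011893, 0.6125581, -0.2900901)
q' = normalize(q + ½dt·q⊗(0,ω)) = (0.8489, -0.4668, 0.1947, 0.1537)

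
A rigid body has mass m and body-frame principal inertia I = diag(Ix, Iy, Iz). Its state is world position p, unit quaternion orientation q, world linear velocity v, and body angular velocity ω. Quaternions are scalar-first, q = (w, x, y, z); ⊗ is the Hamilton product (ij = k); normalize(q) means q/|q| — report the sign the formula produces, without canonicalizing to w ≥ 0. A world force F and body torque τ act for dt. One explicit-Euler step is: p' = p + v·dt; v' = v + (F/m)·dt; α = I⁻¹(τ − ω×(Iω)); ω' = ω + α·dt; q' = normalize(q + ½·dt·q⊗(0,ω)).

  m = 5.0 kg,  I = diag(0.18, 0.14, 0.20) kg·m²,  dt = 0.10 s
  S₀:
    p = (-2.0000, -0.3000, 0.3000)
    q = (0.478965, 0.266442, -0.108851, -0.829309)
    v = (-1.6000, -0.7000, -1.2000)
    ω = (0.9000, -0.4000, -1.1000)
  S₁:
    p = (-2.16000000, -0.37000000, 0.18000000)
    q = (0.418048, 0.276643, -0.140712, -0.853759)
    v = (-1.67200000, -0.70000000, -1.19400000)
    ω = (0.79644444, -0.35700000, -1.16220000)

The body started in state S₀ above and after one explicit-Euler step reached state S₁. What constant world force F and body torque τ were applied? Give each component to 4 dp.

F = (-3.6000, 0.0000, 0.3000)
τ = (-0.1600, 0.0800, -0.1100)

Δω = ω₁−ω₀ = (-0.10355556, 0.04300000, -0.06220000)
ω₀×(Iω₀) = (0.0264, 0.0198, 0.0144)
τ = I·(Δω/dt) + ω₀×(Iω₀) = (-0.1600, 0.0800, -0.1100)
velocity change Δv = (-0.07200000, 0.00000000, 0.00600000)
m·(v₁−v₀)/dt = (-3.6000, 0.0000, 0.3000)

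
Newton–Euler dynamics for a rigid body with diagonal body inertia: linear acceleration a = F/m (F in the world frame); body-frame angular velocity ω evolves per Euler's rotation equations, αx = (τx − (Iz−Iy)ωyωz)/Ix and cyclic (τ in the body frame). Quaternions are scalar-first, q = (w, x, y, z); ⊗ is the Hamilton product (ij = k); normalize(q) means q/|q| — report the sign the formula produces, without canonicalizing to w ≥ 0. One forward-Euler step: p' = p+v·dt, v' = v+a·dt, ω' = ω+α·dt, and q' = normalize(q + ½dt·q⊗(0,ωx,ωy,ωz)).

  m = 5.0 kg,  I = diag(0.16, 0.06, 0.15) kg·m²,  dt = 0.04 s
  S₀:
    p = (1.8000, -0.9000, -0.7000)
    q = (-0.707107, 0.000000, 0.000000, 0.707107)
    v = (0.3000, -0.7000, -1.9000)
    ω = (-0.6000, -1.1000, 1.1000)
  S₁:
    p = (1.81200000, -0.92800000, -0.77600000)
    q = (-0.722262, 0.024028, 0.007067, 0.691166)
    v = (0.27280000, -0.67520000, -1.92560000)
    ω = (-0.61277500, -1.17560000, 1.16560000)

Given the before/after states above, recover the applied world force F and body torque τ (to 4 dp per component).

Δv = v₁−v₀ = (-0.02720000, 0.02480000, -0.02560000)
applied force F = (-3.4000, 3.1000, -3.2000)
ω₁ − ω₀ = (-0.01277500, -0.07560000, 0.06560000)
τ = I·(Δω/dt) + ω₀×(Iω₀) = (-0.1600, -0.1200, 0.1800)

F = (-3.4000, 3.1000, -3.2000)
τ = (-0.1600, -0.1200, 0.1800)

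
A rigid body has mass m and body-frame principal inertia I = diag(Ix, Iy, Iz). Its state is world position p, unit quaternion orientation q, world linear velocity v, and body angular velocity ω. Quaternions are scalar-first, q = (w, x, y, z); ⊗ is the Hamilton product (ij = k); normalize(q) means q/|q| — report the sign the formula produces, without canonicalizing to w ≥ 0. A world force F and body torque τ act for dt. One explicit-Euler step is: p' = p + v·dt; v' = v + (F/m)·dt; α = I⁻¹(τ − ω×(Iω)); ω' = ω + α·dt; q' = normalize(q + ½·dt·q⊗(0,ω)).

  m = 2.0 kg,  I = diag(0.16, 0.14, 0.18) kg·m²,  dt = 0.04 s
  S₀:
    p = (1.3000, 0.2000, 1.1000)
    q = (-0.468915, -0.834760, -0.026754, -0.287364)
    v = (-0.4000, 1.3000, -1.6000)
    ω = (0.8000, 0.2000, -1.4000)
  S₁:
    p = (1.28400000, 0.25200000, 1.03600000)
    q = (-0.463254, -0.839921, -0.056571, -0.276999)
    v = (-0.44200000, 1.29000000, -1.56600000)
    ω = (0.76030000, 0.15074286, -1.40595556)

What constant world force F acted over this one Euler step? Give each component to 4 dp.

velocity change Δv = (-0.04200000, -0.01000000, 0.03400000)
applied force F = (-2.1000, -0.5000, 1.7000)

F = (-2.1000, -0.5000, 1.7000)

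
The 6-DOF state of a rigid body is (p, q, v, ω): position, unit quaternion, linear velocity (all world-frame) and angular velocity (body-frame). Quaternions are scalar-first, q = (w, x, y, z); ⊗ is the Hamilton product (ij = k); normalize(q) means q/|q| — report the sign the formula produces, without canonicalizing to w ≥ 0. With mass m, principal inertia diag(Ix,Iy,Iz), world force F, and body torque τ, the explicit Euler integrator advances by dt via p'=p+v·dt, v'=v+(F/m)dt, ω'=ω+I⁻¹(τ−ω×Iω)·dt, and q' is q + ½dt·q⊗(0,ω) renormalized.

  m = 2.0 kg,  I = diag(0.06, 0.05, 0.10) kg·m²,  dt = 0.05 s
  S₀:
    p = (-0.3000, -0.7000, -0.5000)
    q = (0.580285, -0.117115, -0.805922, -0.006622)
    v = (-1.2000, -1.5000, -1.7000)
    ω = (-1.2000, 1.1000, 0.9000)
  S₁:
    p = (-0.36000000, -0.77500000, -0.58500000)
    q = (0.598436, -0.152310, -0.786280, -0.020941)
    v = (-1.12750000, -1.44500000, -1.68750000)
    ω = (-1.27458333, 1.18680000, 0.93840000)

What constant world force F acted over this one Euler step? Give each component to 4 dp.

F = (2.9000, 2.2000, 0.5000)

v₁ − v₀ = (0.07250000, 0.05500000, 0.01250000)
m·(v₁−v₀)/dt = (2.9000, 2.2000, 0.5000)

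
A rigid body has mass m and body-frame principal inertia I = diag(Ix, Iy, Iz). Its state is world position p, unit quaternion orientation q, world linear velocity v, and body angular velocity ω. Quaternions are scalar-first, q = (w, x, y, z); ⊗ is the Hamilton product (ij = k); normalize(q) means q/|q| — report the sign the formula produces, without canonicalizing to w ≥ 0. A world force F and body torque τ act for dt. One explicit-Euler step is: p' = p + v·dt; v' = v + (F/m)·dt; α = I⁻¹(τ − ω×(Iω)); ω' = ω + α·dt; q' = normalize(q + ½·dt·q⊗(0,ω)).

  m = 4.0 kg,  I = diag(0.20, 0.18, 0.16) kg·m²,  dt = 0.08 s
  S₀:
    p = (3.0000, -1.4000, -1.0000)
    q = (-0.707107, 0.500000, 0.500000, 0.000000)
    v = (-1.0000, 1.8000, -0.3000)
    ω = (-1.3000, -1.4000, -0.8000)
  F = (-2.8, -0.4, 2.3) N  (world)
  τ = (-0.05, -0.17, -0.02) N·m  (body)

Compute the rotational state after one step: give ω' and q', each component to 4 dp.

(τ − ω×Iω)/I = (-0.1380, -1.1756, 0.1025)
ω + α·dt = (-1.3110, -1.4940, -0.7918)
2q̇ = q⊗(0,ω) = (1.3500000, 0.5192391, 1.3899498, 0.5156856)
q' = normalize(q + ½dt·q⊗(0,ω)) = (-0.6509, 0.5190, 0.5537, 0.0206)

ω' = (-1.3110, -1.4940, -0.7918)
q' = (-0.6509, 0.5190, 0.5537, 0.0206)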